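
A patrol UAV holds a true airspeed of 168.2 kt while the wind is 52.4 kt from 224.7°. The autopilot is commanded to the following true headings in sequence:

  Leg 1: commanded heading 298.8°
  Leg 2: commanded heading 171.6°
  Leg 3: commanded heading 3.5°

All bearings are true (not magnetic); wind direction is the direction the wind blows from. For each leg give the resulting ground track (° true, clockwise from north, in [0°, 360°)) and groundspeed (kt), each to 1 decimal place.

Leg 1: track=316.9°, groundspeed=161.9 kt
Leg 2: track=154.6°, groundspeed=143.0 kt
Leg 3: track=12.9°, groundspeed=210.5 kt

Leg 1: heading 298.8°; drift +18.1° → track 316.9°, groundspeed 161.9 kt
Leg 2: heading 171.6°; drift -17.0° → track 154.6°, groundspeed 143.0 kt
Leg 3: heading 3.5°; drift +9.4° → track 12.9°, groundspeed 210.5 kt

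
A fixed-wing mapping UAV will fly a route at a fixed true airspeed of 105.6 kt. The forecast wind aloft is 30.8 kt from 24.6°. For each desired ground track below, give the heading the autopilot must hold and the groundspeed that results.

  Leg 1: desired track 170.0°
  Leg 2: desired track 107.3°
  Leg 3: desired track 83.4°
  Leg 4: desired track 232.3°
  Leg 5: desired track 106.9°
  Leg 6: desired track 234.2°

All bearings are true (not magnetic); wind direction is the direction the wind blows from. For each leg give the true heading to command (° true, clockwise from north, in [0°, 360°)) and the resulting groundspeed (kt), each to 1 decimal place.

Leg 1: heading=160.5°, groundspeed=129.5 kt
Leg 2: heading=90.5°, groundspeed=97.2 kt
Leg 3: heading=69.0°, groundspeed=86.3 kt
Leg 4: heading=240.1°, groundspeed=131.9 kt
Leg 5: heading=90.1°, groundspeed=97.0 kt
Leg 6: heading=242.5°, groundspeed=131.3 kt

Leg 1: desired track 170.0°; wind correction -9.5° → command heading 160.5°, groundspeed 129.5 kt
Leg 2: desired track 107.3°; wind correction -16.8° → command heading 90.5°, groundspeed 97.2 kt
Leg 3: desired track 83.4°; wind correction -14.4° → command heading 69.0°, groundspeed 86.3 kt
Leg 4: desired track 232.3°; wind correction +7.8° → command heading 240.1°, groundspeed 131.9 kt
Leg 5: desired track 106.9°; wind correction -16.8° → command heading 90.1°, groundspeed 97.0 kt
Leg 6: desired track 234.2°; wind correction +8.3° → command heading 242.5°, groundspeed 131.3 kt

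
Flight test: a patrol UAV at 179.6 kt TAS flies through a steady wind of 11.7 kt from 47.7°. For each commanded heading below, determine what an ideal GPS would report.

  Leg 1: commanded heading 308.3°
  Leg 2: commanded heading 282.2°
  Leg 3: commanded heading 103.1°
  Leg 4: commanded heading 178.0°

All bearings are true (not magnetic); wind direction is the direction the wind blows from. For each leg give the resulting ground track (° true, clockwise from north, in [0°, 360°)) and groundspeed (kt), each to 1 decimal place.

Leg 1: heading 308.3°; drift -3.6° → track 304.7°, groundspeed 181.9 kt
Leg 2: heading 282.2°; drift -2.9° → track 279.3°, groundspeed 186.6 kt
Leg 3: heading 103.1°; drift +3.2° → track 106.3°, groundspeed 173.2 kt
Leg 4: heading 178.0°; drift +2.7° → track 180.7°, groundspeed 187.4 kt

Leg 1: track=304.7°, groundspeed=181.9 kt
Leg 2: track=279.3°, groundspeed=186.6 kt
Leg 3: track=106.3°, groundspeed=173.2 kt
Leg 4: track=180.7°, groundspeed=187.4 kt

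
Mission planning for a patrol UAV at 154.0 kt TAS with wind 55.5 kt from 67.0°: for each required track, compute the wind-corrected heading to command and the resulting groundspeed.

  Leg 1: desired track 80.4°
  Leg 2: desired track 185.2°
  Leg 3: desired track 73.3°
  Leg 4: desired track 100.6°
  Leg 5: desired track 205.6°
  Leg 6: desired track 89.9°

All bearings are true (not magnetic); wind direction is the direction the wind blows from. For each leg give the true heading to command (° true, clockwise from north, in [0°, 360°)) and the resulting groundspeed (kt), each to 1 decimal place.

Leg 1: heading=75.6°, groundspeed=99.5 kt
Leg 2: heading=166.7°, groundspeed=172.3 kt
Leg 3: heading=71.0°, groundspeed=98.7 kt
Leg 4: heading=89.1°, groundspeed=104.7 kt
Leg 5: heading=191.8°, groundspeed=191.2 kt
Leg 6: heading=81.8°, groundspeed=101.4 kt

Leg 1: desired track 80.4°; wind correction -4.8° → command heading 75.6°, groundspeed 99.5 kt
Leg 2: desired track 185.2°; wind correction -18.5° → command heading 166.7°, groundspeed 172.3 kt
Leg 3: desired track 73.3°; wind correction -2.3° → command heading 71.0°, groundspeed 98.7 kt
Leg 4: desired track 100.6°; wind correction -11.5° → command heading 89.1°, groundspeed 104.7 kt
Leg 5: desired track 205.6°; wind correction -13.8° → command heading 191.8°, groundspeed 191.2 kt
Leg 6: desired track 89.9°; wind correction -8.1° → command heading 81.8°, groundspeed 101.4 kt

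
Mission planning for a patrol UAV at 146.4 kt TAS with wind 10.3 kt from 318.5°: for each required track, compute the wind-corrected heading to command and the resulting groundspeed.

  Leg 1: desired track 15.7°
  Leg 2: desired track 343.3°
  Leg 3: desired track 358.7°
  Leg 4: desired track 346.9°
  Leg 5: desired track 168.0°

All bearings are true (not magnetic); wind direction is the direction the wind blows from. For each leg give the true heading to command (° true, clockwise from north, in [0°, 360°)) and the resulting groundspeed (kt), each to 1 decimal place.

Leg 1: desired track 15.7°; wind correction -3.4° → command heading 12.3°, groundspeed 140.6 kt
Leg 2: desired track 343.3°; wind correction -1.7° → command heading 341.6°, groundspeed 137.0 kt
Leg 3: desired track 358.7°; wind correction -2.6° → command heading 356.1°, groundspeed 138.4 kt
Leg 4: desired track 346.9°; wind correction -1.9° → command heading 345.0°, groundspeed 137.3 kt
Leg 5: desired track 168.0°; wind correction +2.0° → command heading 170.0°, groundspeed 155.3 kt

Leg 1: heading=12.3°, groundspeed=140.6 kt
Leg 2: heading=341.6°, groundspeed=137.0 kt
Leg 3: heading=356.1°, groundspeed=138.4 kt
Leg 4: heading=345.0°, groundspeed=137.3 kt
Leg 5: heading=170.0°, groundspeed=155.3 kt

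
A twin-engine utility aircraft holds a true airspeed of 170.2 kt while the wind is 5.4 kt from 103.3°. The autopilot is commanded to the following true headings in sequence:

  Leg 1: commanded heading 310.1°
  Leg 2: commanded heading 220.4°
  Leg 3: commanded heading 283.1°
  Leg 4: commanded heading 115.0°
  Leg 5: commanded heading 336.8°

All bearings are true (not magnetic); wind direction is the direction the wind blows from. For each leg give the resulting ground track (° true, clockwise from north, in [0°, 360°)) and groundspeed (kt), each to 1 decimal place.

Leg 1: heading 310.1°; drift -0.8° → track 309.3°, groundspeed 175.0 kt
Leg 2: heading 220.4°; drift +1.6° → track 222.0°, groundspeed 172.7 kt
Leg 3: heading 283.1°; drift +0.0° → track 283.1°, groundspeed 175.6 kt
Leg 4: heading 115.0°; drift +0.4° → track 115.4°, groundspeed 164.9 kt
Leg 5: heading 336.8°; drift -1.4° → track 335.4°, groundspeed 173.5 kt

Leg 1: track=309.3°, groundspeed=175.0 kt
Leg 2: track=222.0°, groundspeed=172.7 kt
Leg 3: track=283.1°, groundspeed=175.6 kt
Leg 4: track=115.4°, groundspeed=164.9 kt
Leg 5: track=335.4°, groundspeed=173.5 kt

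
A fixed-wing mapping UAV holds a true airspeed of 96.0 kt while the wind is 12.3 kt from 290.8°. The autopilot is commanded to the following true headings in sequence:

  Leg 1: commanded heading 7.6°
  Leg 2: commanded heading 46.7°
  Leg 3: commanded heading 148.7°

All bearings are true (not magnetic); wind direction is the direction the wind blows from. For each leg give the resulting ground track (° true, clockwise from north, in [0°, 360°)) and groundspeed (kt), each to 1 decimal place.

Leg 1: heading 7.6°; drift +7.3° → track 14.9°, groundspeed 94.0 kt
Leg 2: heading 46.7°; drift +6.2° → track 52.9°, groundspeed 102.0 kt
Leg 3: heading 148.7°; drift -4.1° → track 144.6°, groundspeed 106.0 kt

Leg 1: track=14.9°, groundspeed=94.0 kt
Leg 2: track=52.9°, groundspeed=102.0 kt
Leg 3: track=144.6°, groundspeed=106.0 kt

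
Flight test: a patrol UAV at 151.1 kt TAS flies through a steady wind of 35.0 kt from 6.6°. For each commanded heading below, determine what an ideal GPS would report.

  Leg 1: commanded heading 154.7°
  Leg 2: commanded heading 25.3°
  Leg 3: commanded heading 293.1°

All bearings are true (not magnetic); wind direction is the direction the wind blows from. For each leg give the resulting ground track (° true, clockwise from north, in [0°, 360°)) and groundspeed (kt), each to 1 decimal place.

Leg 1: track=160.5°, groundspeed=181.8 kt
Leg 2: track=30.7°, groundspeed=118.5 kt
Leg 3: track=279.7°, groundspeed=145.1 kt

Leg 1: heading 154.7°; drift +5.8° → track 160.5°, groundspeed 181.8 kt
Leg 2: heading 25.3°; drift +5.4° → track 30.7°, groundspeed 118.5 kt
Leg 3: heading 293.1°; drift -13.4° → track 279.7°, groundspeed 145.1 kt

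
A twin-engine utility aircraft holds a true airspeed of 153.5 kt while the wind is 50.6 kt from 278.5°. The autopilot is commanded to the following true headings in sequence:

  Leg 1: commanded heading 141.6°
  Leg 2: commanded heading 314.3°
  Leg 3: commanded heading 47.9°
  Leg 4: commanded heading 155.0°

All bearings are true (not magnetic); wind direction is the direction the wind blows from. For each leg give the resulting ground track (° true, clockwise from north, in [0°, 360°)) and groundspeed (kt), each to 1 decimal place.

Leg 1: heading 141.6°; drift -10.3° → track 131.3°, groundspeed 193.6 kt
Leg 2: heading 314.3°; drift +14.7° → track 329.0°, groundspeed 116.3 kt
Leg 3: heading 47.9°; drift +11.9° → track 59.8°, groundspeed 189.7 kt
Leg 4: heading 155.0°; drift -13.1° → track 141.9°, groundspeed 186.3 kt

Leg 1: track=131.3°, groundspeed=193.6 kt
Leg 2: track=329.0°, groundspeed=116.3 kt
Leg 3: track=59.8°, groundspeed=189.7 kt
Leg 4: track=141.9°, groundspeed=186.3 kt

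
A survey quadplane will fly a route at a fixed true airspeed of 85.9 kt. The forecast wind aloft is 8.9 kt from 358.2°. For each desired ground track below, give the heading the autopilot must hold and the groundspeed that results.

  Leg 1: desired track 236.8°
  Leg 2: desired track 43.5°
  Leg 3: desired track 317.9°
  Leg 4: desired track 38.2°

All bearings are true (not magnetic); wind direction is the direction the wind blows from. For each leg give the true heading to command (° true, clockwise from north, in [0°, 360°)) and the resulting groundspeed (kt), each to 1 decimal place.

Leg 1: desired track 236.8°; wind correction +5.1° → command heading 241.9°, groundspeed 90.2 kt
Leg 2: desired track 43.5°; wind correction -4.2° → command heading 39.3°, groundspeed 79.4 kt
Leg 3: desired track 317.9°; wind correction +3.8° → command heading 321.7°, groundspeed 78.9 kt
Leg 4: desired track 38.2°; wind correction -3.8° → command heading 34.4°, groundspeed 78.9 kt

Leg 1: heading=241.9°, groundspeed=90.2 kt
Leg 2: heading=39.3°, groundspeed=79.4 kt
Leg 3: heading=321.7°, groundspeed=78.9 kt
Leg 4: heading=34.4°, groundspeed=78.9 kt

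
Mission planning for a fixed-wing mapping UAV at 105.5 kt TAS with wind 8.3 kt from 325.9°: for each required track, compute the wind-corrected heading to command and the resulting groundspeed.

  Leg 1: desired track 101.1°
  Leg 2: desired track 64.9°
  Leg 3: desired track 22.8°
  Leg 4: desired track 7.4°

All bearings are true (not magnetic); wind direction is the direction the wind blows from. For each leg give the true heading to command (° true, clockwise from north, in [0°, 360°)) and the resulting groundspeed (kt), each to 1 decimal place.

Leg 1: desired track 101.1°; wind correction -3.2° → command heading 97.9°, groundspeed 111.2 kt
Leg 2: desired track 64.9°; wind correction -4.5° → command heading 60.4°, groundspeed 106.5 kt
Leg 3: desired track 22.8°; wind correction -3.8° → command heading 19.0°, groundspeed 100.7 kt
Leg 4: desired track 7.4°; wind correction -3.0° → command heading 4.4°, groundspeed 99.1 kt

Leg 1: heading=97.9°, groundspeed=111.2 kt
Leg 2: heading=60.4°, groundspeed=106.5 kt
Leg 3: heading=19.0°, groundspeed=100.7 kt
Leg 4: heading=4.4°, groundspeed=99.1 kt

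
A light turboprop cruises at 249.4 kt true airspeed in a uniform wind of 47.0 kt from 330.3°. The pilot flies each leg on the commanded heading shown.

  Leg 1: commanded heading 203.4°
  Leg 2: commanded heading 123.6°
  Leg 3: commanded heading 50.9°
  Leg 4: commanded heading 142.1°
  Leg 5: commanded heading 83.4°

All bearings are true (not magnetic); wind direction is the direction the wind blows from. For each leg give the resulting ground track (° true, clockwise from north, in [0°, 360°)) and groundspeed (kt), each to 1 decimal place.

Leg 1: heading 203.4°; drift -7.7° → track 195.7°, groundspeed 280.2 kt
Leg 2: heading 123.6°; drift +4.1° → track 127.7°, groundspeed 292.2 kt
Leg 3: heading 50.9°; drift +10.9° → track 61.8°, groundspeed 246.1 kt
Leg 4: heading 142.1°; drift +1.3° → track 143.4°, groundspeed 296.0 kt
Leg 5: heading 83.4°; drift +9.2° → track 92.6°, groundspeed 271.3 kt

Leg 1: track=195.7°, groundspeed=280.2 kt
Leg 2: track=127.7°, groundspeed=292.2 kt
Leg 3: track=61.8°, groundspeed=246.1 kt
Leg 4: track=143.4°, groundspeed=296.0 kt
Leg 5: track=92.6°, groundspeed=271.3 kt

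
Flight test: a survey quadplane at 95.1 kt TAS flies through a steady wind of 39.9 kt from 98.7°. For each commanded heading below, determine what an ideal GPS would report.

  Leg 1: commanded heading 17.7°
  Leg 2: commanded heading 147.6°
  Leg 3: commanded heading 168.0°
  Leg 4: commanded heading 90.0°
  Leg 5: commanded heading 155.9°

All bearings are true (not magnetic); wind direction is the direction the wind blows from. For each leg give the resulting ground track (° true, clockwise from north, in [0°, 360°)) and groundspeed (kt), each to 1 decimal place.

Leg 1: heading 17.7°; drift -23.9° → track 353.8°, groundspeed 97.2 kt
Leg 2: heading 147.6°; drift +23.6° → track 171.2°, groundspeed 75.1 kt
Leg 3: heading 168.0°; drift +24.7° → track 192.7°, groundspeed 89.2 kt
Leg 4: heading 90.0°; drift -6.2° → track 83.8°, groundspeed 56.0 kt
Leg 5: heading 155.9°; drift +24.5° → track 180.4°, groundspeed 80.8 kt

Leg 1: track=353.8°, groundspeed=97.2 kt
Leg 2: track=171.2°, groundspeed=75.1 kt
Leg 3: track=192.7°, groundspeed=89.2 kt
Leg 4: track=83.8°, groundspeed=56.0 kt
Leg 5: track=180.4°, groundspeed=80.8 kt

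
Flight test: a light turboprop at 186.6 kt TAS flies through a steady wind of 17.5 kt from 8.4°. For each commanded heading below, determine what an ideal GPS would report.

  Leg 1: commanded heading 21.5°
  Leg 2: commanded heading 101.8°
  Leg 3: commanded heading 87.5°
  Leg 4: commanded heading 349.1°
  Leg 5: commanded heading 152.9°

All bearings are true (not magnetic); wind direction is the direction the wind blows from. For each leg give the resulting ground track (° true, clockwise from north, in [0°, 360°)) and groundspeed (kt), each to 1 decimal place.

Leg 1: heading 21.5°; drift +1.3° → track 22.8°, groundspeed 169.6 kt
Leg 2: heading 101.8°; drift +5.3° → track 107.1°, groundspeed 188.4 kt
Leg 3: heading 87.5°; drift +5.4° → track 92.9°, groundspeed 184.1 kt
Leg 4: heading 349.1°; drift -1.9° → track 347.2°, groundspeed 170.2 kt
Leg 5: heading 152.9°; drift +2.9° → track 155.8°, groundspeed 201.1 kt

Leg 1: track=22.8°, groundspeed=169.6 kt
Leg 2: track=107.1°, groundspeed=188.4 kt
Leg 3: track=92.9°, groundspeed=184.1 kt
Leg 4: track=347.2°, groundspeed=170.2 kt
Leg 5: track=155.8°, groundspeed=201.1 kt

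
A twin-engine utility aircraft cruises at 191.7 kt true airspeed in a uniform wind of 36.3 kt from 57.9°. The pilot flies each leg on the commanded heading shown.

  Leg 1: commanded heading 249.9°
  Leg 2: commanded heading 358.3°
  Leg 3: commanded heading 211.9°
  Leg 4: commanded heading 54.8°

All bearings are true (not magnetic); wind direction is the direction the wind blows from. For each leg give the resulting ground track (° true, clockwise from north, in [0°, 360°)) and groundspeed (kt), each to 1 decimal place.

Leg 1: track=248.0°, groundspeed=227.3 kt
Leg 2: track=348.1°, groundspeed=176.1 kt
Leg 3: track=216.0°, groundspeed=224.9 kt
Leg 4: track=54.1°, groundspeed=155.5 kt

Leg 1: heading 249.9°; drift -1.9° → track 248.0°, groundspeed 227.3 kt
Leg 2: heading 358.3°; drift -10.2° → track 348.1°, groundspeed 176.1 kt
Leg 3: heading 211.9°; drift +4.1° → track 216.0°, groundspeed 224.9 kt
Leg 4: heading 54.8°; drift -0.7° → track 54.1°, groundspeed 155.5 kt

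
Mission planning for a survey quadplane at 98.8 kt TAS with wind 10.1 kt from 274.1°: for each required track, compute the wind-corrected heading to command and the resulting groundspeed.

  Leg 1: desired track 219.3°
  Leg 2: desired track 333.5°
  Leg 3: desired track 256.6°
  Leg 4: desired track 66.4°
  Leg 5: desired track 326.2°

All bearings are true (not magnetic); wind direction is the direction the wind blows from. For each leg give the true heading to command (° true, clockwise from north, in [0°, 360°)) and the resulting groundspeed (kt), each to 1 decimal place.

Leg 1: desired track 219.3°; wind correction +4.8° → command heading 224.1°, groundspeed 92.6 kt
Leg 2: desired track 333.5°; wind correction -5.0° → command heading 328.5°, groundspeed 93.3 kt
Leg 3: desired track 256.6°; wind correction +1.8° → command heading 258.4°, groundspeed 89.1 kt
Leg 4: desired track 66.4°; wind correction -2.7° → command heading 63.7°, groundspeed 107.6 kt
Leg 5: desired track 326.2°; wind correction -4.6° → command heading 321.6°, groundspeed 92.3 kt

Leg 1: heading=224.1°, groundspeed=92.6 kt
Leg 2: heading=328.5°, groundspeed=93.3 kt
Leg 3: heading=258.4°, groundspeed=89.1 kt
Leg 4: heading=63.7°, groundspeed=107.6 kt
Leg 5: heading=321.6°, groundspeed=92.3 kt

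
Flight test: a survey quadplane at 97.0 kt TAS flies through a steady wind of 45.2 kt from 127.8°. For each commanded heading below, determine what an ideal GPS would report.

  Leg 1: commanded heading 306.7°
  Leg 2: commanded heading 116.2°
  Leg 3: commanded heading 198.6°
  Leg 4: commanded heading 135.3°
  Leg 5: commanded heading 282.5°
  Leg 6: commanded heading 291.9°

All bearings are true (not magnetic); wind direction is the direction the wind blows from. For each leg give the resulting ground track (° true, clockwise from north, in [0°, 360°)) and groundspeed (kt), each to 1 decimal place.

Leg 1: heading 306.7°; drift +0.3° → track 307.0°, groundspeed 142.2 kt
Leg 2: heading 116.2°; drift -9.8° → track 106.4°, groundspeed 53.5 kt
Leg 3: heading 198.6°; drift +27.5° → track 226.1°, groundspeed 92.6 kt
Leg 4: heading 135.3°; drift +6.4° → track 141.7°, groundspeed 52.5 kt
Leg 5: heading 282.5°; drift +8.0° → track 290.5°, groundspeed 139.2 kt
Leg 6: heading 291.9°; drift +5.0° → track 296.9°, groundspeed 141.0 kt

Leg 1: track=307.0°, groundspeed=142.2 kt
Leg 2: track=106.4°, groundspeed=53.5 kt
Leg 3: track=226.1°, groundspeed=92.6 kt
Leg 4: track=141.7°, groundspeed=52.5 kt
Leg 5: track=290.5°, groundspeed=139.2 kt
Leg 6: track=296.9°, groundspeed=141.0 kt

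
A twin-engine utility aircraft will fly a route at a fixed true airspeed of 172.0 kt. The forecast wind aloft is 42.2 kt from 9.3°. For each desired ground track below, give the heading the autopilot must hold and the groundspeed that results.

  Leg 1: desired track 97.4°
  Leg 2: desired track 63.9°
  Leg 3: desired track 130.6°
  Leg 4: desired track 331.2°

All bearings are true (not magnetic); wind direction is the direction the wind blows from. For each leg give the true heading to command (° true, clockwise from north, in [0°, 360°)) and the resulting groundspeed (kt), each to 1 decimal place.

Leg 1: desired track 97.4°; wind correction -14.2° → command heading 83.2°, groundspeed 165.3 kt
Leg 2: desired track 63.9°; wind correction -11.5° → command heading 52.4°, groundspeed 144.1 kt
Leg 3: desired track 130.6°; wind correction -12.1° → command heading 118.5°, groundspeed 190.1 kt
Leg 4: desired track 331.2°; wind correction +8.7° → command heading 339.9°, groundspeed 136.8 kt

Leg 1: heading=83.2°, groundspeed=165.3 kt
Leg 2: heading=52.4°, groundspeed=144.1 kt
Leg 3: heading=118.5°, groundspeed=190.1 kt
Leg 4: heading=339.9°, groundspeed=136.8 kt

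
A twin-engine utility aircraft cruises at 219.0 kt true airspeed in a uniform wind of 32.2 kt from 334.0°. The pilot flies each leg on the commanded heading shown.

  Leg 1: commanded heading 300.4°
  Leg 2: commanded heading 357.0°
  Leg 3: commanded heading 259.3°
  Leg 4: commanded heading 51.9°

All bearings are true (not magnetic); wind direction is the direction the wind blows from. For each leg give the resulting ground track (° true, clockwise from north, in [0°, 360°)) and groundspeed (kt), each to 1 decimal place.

Leg 1: track=295.1°, groundspeed=193.0 kt
Leg 2: track=0.8°, groundspeed=189.8 kt
Leg 3: track=250.9°, groundspeed=212.8 kt
Leg 4: track=60.3°, groundspeed=214.6 kt

Leg 1: heading 300.4°; drift -5.3° → track 295.1°, groundspeed 193.0 kt
Leg 2: heading 357.0°; drift +3.8° → track 0.8°, groundspeed 189.8 kt
Leg 3: heading 259.3°; drift -8.4° → track 250.9°, groundspeed 212.8 kt
Leg 4: heading 51.9°; drift +8.4° → track 60.3°, groundspeed 214.6 kt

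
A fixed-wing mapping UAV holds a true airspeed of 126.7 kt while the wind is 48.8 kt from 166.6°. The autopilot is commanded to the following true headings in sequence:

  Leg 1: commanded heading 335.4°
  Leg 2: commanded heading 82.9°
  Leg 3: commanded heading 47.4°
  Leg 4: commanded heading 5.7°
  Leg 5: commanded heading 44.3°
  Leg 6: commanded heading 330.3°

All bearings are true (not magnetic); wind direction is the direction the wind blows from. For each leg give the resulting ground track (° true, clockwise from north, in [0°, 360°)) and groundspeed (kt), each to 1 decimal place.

Leg 1: track=338.5°, groundspeed=174.8 kt
Leg 2: track=61.1°, groundspeed=130.7 kt
Leg 3: track=31.6°, groundspeed=156.4 kt
Leg 4: track=0.4°, groundspeed=173.5 kt
Leg 5: track=29.2°, groundspeed=158.2 kt
Leg 6: track=334.8°, groundspeed=174.1 kt

Leg 1: heading 335.4°; drift +3.1° → track 338.5°, groundspeed 174.8 kt
Leg 2: heading 82.9°; drift -21.8° → track 61.1°, groundspeed 130.7 kt
Leg 3: heading 47.4°; drift -15.8° → track 31.6°, groundspeed 156.4 kt
Leg 4: heading 5.7°; drift -5.3° → track 0.4°, groundspeed 173.5 kt
Leg 5: heading 44.3°; drift -15.1° → track 29.2°, groundspeed 158.2 kt
Leg 6: heading 330.3°; drift +4.5° → track 334.8°, groundspeed 174.1 kt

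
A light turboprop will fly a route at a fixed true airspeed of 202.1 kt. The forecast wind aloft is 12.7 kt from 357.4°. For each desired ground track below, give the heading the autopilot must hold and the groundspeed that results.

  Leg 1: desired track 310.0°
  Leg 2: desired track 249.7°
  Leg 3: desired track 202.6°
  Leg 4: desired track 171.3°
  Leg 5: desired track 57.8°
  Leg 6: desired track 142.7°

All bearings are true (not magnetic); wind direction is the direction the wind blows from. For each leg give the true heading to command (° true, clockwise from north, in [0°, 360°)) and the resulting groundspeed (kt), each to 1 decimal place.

Leg 1: heading=312.7°, groundspeed=193.3 kt
Leg 2: heading=253.1°, groundspeed=205.6 kt
Leg 3: heading=204.1°, groundspeed=213.5 kt
Leg 4: heading=170.9°, groundspeed=214.7 kt
Leg 5: heading=54.7°, groundspeed=195.5 kt
Leg 6: heading=140.6°, groundspeed=212.4 kt

Leg 1: desired track 310.0°; wind correction +2.7° → command heading 312.7°, groundspeed 193.3 kt
Leg 2: desired track 249.7°; wind correction +3.4° → command heading 253.1°, groundspeed 205.6 kt
Leg 3: desired track 202.6°; wind correction +1.5° → command heading 204.1°, groundspeed 213.5 kt
Leg 4: desired track 171.3°; wind correction -0.4° → command heading 170.9°, groundspeed 214.7 kt
Leg 5: desired track 57.8°; wind correction -3.1° → command heading 54.7°, groundspeed 195.5 kt
Leg 6: desired track 142.7°; wind correction -2.1° → command heading 140.6°, groundspeed 212.4 kt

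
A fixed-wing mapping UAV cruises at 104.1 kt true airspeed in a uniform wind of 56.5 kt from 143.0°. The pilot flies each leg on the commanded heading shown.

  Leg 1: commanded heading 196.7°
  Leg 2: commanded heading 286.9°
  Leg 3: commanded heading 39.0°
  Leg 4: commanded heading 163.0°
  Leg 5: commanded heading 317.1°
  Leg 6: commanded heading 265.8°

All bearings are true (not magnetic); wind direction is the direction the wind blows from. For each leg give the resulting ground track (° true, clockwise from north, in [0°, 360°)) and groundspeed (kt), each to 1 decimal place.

Leg 1: track=229.5°, groundspeed=84.1 kt
Leg 2: track=299.4°, groundspeed=153.4 kt
Leg 3: track=14.0°, groundspeed=129.9 kt
Leg 4: track=183.7°, groundspeed=54.5 kt
Leg 5: track=319.2°, groundspeed=160.4 kt
Leg 6: track=285.2°, groundspeed=142.8 kt

Leg 1: heading 196.7°; drift +32.8° → track 229.5°, groundspeed 84.1 kt
Leg 2: heading 286.9°; drift +12.5° → track 299.4°, groundspeed 153.4 kt
Leg 3: heading 39.0°; drift -25.0° → track 14.0°, groundspeed 129.9 kt
Leg 4: heading 163.0°; drift +20.7° → track 183.7°, groundspeed 54.5 kt
Leg 5: heading 317.1°; drift +2.1° → track 319.2°, groundspeed 160.4 kt
Leg 6: heading 265.8°; drift +19.4° → track 285.2°, groundspeed 142.8 kt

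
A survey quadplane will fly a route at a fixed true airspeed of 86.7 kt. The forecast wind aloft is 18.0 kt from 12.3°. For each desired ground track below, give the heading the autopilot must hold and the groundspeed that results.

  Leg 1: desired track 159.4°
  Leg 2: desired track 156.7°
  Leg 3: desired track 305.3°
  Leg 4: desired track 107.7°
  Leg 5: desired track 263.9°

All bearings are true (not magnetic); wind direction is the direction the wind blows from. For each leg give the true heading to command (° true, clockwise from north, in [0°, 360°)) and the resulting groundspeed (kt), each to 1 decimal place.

Leg 1: desired track 159.4°; wind correction -6.5° → command heading 152.9°, groundspeed 101.3 kt
Leg 2: desired track 156.7°; wind correction -6.9° → command heading 149.8°, groundspeed 100.7 kt
Leg 3: desired track 305.3°; wind correction +11.0° → command heading 316.3°, groundspeed 78.1 kt
Leg 4: desired track 107.7°; wind correction -11.9° → command heading 95.8°, groundspeed 86.5 kt
Leg 5: desired track 263.9°; wind correction +11.4° → command heading 275.3°, groundspeed 90.7 kt

Leg 1: heading=152.9°, groundspeed=101.3 kt
Leg 2: heading=149.8°, groundspeed=100.7 kt
Leg 3: heading=316.3°, groundspeed=78.1 kt
Leg 4: heading=95.8°, groundspeed=86.5 kt
Leg 5: heading=275.3°, groundspeed=90.7 kt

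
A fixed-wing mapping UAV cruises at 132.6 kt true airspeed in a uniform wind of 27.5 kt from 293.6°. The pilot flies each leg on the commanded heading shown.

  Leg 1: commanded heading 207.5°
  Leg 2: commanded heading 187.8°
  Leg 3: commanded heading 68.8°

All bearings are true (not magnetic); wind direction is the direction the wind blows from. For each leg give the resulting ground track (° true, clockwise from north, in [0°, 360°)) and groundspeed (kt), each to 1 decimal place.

Leg 1: track=195.6°, groundspeed=133.6 kt
Leg 2: track=177.1°, groundspeed=142.6 kt
Leg 3: track=76.1°, groundspeed=153.3 kt

Leg 1: heading 207.5°; drift -11.9° → track 195.6°, groundspeed 133.6 kt
Leg 2: heading 187.8°; drift -10.7° → track 177.1°, groundspeed 142.6 kt
Leg 3: heading 68.8°; drift +7.3° → track 76.1°, groundspeed 153.3 kt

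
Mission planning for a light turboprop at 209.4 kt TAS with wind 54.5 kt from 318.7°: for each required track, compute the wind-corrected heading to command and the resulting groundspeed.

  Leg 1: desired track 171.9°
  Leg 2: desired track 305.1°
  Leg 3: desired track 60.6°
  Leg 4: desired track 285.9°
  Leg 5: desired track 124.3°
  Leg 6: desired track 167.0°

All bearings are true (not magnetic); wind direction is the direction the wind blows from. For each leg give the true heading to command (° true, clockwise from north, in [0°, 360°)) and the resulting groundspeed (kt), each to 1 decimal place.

Leg 1: desired track 171.9°; wind correction +8.2° → command heading 180.1°, groundspeed 252.9 kt
Leg 2: desired track 305.1°; wind correction +3.5° → command heading 308.6°, groundspeed 156.0 kt
Leg 3: desired track 60.6°; wind correction -14.8° → command heading 45.8°, groundspeed 213.7 kt
Leg 4: desired track 285.9°; wind correction +8.1° → command heading 294.0°, groundspeed 161.5 kt
Leg 5: desired track 124.3°; wind correction -3.7° → command heading 120.6°, groundspeed 261.7 kt
Leg 6: desired track 167.0°; wind correction +7.1° → command heading 174.1°, groundspeed 255.8 kt

Leg 1: heading=180.1°, groundspeed=252.9 kt
Leg 2: heading=308.6°, groundspeed=156.0 kt
Leg 3: heading=45.8°, groundspeed=213.7 kt
Leg 4: heading=294.0°, groundspeed=161.5 kt
Leg 5: heading=120.6°, groundspeed=261.7 kt
Leg 6: heading=174.1°, groundspeed=255.8 kt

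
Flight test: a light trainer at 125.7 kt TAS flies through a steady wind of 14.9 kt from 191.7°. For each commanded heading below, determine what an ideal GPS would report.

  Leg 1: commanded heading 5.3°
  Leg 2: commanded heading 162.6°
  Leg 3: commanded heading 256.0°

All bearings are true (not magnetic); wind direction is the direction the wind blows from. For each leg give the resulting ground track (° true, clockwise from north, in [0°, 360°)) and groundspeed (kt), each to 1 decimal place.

Leg 1: track=6.0°, groundspeed=140.5 kt
Leg 2: track=158.9°, groundspeed=112.9 kt
Leg 3: track=262.4°, groundspeed=120.0 kt

Leg 1: heading 5.3°; drift +0.7° → track 6.0°, groundspeed 140.5 kt
Leg 2: heading 162.6°; drift -3.7° → track 158.9°, groundspeed 112.9 kt
Leg 3: heading 256.0°; drift +6.4° → track 262.4°, groundspeed 120.0 kt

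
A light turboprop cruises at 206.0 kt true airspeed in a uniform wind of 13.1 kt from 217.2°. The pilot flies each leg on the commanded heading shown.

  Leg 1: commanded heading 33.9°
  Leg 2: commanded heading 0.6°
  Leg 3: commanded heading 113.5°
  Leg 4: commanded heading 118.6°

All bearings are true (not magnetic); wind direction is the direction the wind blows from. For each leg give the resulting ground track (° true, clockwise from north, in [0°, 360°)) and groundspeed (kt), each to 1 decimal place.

Leg 1: heading 33.9°; drift +0.2° → track 34.1°, groundspeed 219.1 kt
Leg 2: heading 0.6°; drift +2.1° → track 2.7°, groundspeed 216.7 kt
Leg 3: heading 113.5°; drift -3.5° → track 110.0°, groundspeed 209.5 kt
Leg 4: heading 118.6°; drift -3.6° → track 115.0°, groundspeed 208.4 kt

Leg 1: track=34.1°, groundspeed=219.1 kt
Leg 2: track=2.7°, groundspeed=216.7 kt
Leg 3: track=110.0°, groundspeed=209.5 kt
Leg 4: track=115.0°, groundspeed=208.4 kt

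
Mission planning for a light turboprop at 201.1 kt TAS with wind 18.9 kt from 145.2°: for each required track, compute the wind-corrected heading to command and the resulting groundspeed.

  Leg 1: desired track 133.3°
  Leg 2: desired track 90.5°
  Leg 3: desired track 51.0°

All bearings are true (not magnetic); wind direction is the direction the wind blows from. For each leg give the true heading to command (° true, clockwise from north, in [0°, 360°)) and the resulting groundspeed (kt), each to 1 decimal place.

Leg 1: heading=134.4°, groundspeed=182.6 kt
Leg 2: heading=94.9°, groundspeed=189.6 kt
Leg 3: heading=56.4°, groundspeed=201.6 kt

Leg 1: desired track 133.3°; wind correction +1.1° → command heading 134.4°, groundspeed 182.6 kt
Leg 2: desired track 90.5°; wind correction +4.4° → command heading 94.9°, groundspeed 189.6 kt
Leg 3: desired track 51.0°; wind correction +5.4° → command heading 56.4°, groundspeed 201.6 kt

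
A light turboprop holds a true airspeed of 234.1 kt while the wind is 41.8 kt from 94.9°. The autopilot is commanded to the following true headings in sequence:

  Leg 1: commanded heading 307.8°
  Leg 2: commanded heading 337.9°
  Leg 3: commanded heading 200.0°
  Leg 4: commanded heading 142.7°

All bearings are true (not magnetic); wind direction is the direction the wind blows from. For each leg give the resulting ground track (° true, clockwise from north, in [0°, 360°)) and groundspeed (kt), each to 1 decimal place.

Leg 1: heading 307.8°; drift -4.8° → track 303.0°, groundspeed 270.2 kt
Leg 2: heading 337.9°; drift -8.4° → track 329.5°, groundspeed 255.8 kt
Leg 3: heading 200.0°; drift +9.4° → track 209.4°, groundspeed 248.3 kt
Leg 4: heading 142.7°; drift +8.5° → track 151.2°, groundspeed 208.3 kt

Leg 1: track=303.0°, groundspeed=270.2 kt
Leg 2: track=329.5°, groundspeed=255.8 kt
Leg 3: track=209.4°, groundspeed=248.3 kt
Leg 4: track=151.2°, groundspeed=208.3 kt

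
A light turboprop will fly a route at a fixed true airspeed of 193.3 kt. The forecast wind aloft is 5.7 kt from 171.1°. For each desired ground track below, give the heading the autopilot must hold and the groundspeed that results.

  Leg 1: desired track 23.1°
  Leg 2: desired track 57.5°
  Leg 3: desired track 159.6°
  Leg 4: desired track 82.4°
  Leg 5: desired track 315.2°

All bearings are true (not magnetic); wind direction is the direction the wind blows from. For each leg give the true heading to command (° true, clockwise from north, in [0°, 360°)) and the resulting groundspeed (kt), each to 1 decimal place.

Leg 1: heading=24.0°, groundspeed=198.1 kt
Leg 2: heading=59.0°, groundspeed=195.5 kt
Leg 3: heading=159.9°, groundspeed=187.7 kt
Leg 4: heading=84.1°, groundspeed=193.1 kt
Leg 5: heading=314.2°, groundspeed=197.9 kt

Leg 1: desired track 23.1°; wind correction +0.9° → command heading 24.0°, groundspeed 198.1 kt
Leg 2: desired track 57.5°; wind correction +1.5° → command heading 59.0°, groundspeed 195.5 kt
Leg 3: desired track 159.6°; wind correction +0.3° → command heading 159.9°, groundspeed 187.7 kt
Leg 4: desired track 82.4°; wind correction +1.7° → command heading 84.1°, groundspeed 193.1 kt
Leg 5: desired track 315.2°; wind correction -1.0° → command heading 314.2°, groundspeed 197.9 kt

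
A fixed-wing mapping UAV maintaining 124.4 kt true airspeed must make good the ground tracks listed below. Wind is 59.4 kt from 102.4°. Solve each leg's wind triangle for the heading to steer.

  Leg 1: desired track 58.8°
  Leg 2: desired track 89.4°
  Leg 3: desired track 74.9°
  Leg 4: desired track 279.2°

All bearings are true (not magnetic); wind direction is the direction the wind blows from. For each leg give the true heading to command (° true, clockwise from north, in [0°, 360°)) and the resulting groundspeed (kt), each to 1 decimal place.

Leg 1: heading=78.0°, groundspeed=74.4 kt
Leg 2: heading=95.6°, groundspeed=65.8 kt
Leg 3: heading=87.6°, groundspeed=68.7 kt
Leg 4: heading=277.7°, groundspeed=183.7 kt

Leg 1: desired track 58.8°; wind correction +19.2° → command heading 78.0°, groundspeed 74.4 kt
Leg 2: desired track 89.4°; wind correction +6.2° → command heading 95.6°, groundspeed 65.8 kt
Leg 3: desired track 74.9°; wind correction +12.7° → command heading 87.6°, groundspeed 68.7 kt
Leg 4: desired track 279.2°; wind correction -1.5° → command heading 277.7°, groundspeed 183.7 kt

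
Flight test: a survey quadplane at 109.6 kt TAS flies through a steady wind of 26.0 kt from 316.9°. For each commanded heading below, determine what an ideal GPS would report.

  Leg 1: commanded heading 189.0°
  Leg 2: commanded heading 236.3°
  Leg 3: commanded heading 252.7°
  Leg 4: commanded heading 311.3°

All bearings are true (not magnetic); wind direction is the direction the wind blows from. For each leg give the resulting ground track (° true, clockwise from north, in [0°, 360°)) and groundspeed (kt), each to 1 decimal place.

Leg 1: track=179.7°, groundspeed=127.2 kt
Leg 2: track=222.6°, groundspeed=108.4 kt
Leg 3: track=239.3°, groundspeed=101.0 kt
Leg 4: track=309.6°, groundspeed=83.8 kt

Leg 1: heading 189.0°; drift -9.3° → track 179.7°, groundspeed 127.2 kt
Leg 2: heading 236.3°; drift -13.7° → track 222.6°, groundspeed 108.4 kt
Leg 3: heading 252.7°; drift -13.4° → track 239.3°, groundspeed 101.0 kt
Leg 4: heading 311.3°; drift -1.7° → track 309.6°, groundspeed 83.8 kt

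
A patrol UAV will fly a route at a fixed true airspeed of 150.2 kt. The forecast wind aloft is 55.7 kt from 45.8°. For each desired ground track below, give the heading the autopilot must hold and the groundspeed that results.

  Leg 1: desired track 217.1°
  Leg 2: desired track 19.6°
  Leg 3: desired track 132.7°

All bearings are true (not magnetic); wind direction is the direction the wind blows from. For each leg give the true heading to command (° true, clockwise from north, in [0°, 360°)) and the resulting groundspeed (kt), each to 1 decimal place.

Leg 1: heading=213.9°, groundspeed=205.0 kt
Leg 2: heading=29.0°, groundspeed=98.2 kt
Leg 3: heading=111.0°, groundspeed=136.5 kt

Leg 1: desired track 217.1°; wind correction -3.2° → command heading 213.9°, groundspeed 205.0 kt
Leg 2: desired track 19.6°; wind correction +9.4° → command heading 29.0°, groundspeed 98.2 kt
Leg 3: desired track 132.7°; wind correction -21.7° → command heading 111.0°, groundspeed 136.5 kt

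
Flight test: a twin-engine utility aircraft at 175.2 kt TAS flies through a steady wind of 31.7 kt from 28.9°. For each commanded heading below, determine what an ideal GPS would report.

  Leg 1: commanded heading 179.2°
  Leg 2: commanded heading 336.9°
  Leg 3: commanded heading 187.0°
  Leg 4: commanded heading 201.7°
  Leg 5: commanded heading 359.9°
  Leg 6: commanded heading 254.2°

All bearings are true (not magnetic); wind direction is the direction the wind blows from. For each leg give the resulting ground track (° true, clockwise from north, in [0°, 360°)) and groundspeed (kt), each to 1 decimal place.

Leg 1: track=183.6°, groundspeed=203.3 kt
Leg 2: track=327.8°, groundspeed=157.7 kt
Leg 3: track=190.3°, groundspeed=205.0 kt
Leg 4: track=202.8°, groundspeed=206.7 kt
Leg 5: track=354.0°, groundspeed=148.3 kt
Leg 6: track=247.7°, groundspeed=198.8 kt

Leg 1: heading 179.2°; drift +4.4° → track 183.6°, groundspeed 203.3 kt
Leg 2: heading 336.9°; drift -9.1° → track 327.8°, groundspeed 157.7 kt
Leg 3: heading 187.0°; drift +3.3° → track 190.3°, groundspeed 205.0 kt
Leg 4: heading 201.7°; drift +1.1° → track 202.8°, groundspeed 206.7 kt
Leg 5: heading 359.9°; drift -5.9° → track 354.0°, groundspeed 148.3 kt
Leg 6: heading 254.2°; drift -6.5° → track 247.7°, groundspeed 198.8 kt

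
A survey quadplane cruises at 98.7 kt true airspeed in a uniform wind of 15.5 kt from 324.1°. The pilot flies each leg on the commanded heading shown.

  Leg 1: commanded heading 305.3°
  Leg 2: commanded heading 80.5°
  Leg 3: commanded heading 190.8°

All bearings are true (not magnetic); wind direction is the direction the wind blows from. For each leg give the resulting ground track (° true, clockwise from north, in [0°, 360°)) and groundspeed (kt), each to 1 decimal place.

Leg 1: heading 305.3°; drift -3.4° → track 301.9°, groundspeed 84.2 kt
Leg 2: heading 80.5°; drift +7.5° → track 88.0°, groundspeed 106.5 kt
Leg 3: heading 190.8°; drift -5.9° → track 184.9°, groundspeed 109.9 kt

Leg 1: track=301.9°, groundspeed=84.2 kt
Leg 2: track=88.0°, groundspeed=106.5 kt
Leg 3: track=184.9°, groundspeed=109.9 kt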